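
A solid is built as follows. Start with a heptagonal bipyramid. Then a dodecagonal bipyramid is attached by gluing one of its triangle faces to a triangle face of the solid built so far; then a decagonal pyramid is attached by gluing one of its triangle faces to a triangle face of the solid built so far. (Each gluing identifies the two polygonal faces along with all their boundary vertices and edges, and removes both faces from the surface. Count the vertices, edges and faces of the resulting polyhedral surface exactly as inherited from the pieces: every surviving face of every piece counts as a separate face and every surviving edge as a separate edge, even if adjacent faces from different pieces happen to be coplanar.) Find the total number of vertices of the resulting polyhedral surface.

28

A heptagonal bipyramid: V=9, E=21, F=14.
Attach a dodecagonal bipyramid (V=14, E=36, F=24) along a 3-gon: merge 3 vertices and 3 edges, delete both glued faces → V=20, E=54, F=36.
Attach a decagonal pyramid (V=11, E=20, F=11) along a 3-gon: merge 3 vertices and 3 edges, delete both glued faces → V=28, E=71, F=45.
Check: V − E + F = 28 − 71 + 45 = 2.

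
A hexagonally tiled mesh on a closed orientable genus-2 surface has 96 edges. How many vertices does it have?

χ = 2 − 2·2 = -2, and every face is a hexagon so 6F = 2E.
F = 2E/6 = 32. Then V = -2 + E − F = -2 + 96 − 32 = 62.

62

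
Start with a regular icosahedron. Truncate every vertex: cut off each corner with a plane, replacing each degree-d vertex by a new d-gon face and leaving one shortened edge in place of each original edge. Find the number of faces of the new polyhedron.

The base solid has V = 12, E = 30, F = 20.
Truncation replaces each original edge-end by a new vertex, so V′ = 2E = 60.
Each original edge survives, and each old vertex of degree d contributes d new edges; summing degrees gives Σd = 2E, so E′ = E + 2E = 3E = 90.
Each original face survives and each original vertex becomes one new face: F′ = F + V = 32.

32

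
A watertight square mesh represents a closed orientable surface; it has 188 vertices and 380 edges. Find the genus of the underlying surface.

2

Every face is a square and each edge borders two faces, so 4F = 2·380, giving F = 190.
χ = V − E + F = 188 − 380 + 190 = -2.
For a closed orientable surface χ = 2 − 2g, so g = (2 − (-2))/2 = 2.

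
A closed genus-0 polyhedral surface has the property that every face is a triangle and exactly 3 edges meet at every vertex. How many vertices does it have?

Each face has 3 edges and each edge borders two faces, so 2E = 3F.
Each vertex has degree 3, so 3V = 2E and hence V = 3F/3.
Euler: V − E + F = 2 ⇒ (3F/3) − (3F/2) + F = 2.
Multiply by 6: (6 − 9 + 6)F = 12, i.e. 3F = 12.
So F = 4, E = 3·4/2 = 6, V = 3·4/3 = 4.

4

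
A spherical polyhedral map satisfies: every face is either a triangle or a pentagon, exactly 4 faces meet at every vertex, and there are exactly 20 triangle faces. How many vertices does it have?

Let x be the number of pentagons; then F = 20 + x.
Edge–face incidences: 2E = 3·20 + 5·x = 60 + 5x.
Every vertex has degree 4, so 4V = 2E.
Euler: V − E + F = 2 ⇒ (2E)/4 − E + (20 + x) = 2.
Multiply by 8: 2·(2E) − 4·(2E) + 8·(20 + x) = 16, i.e. 160 + 8x − 2·(60 + 5x) = 16.
Collecting terms: −2x + 40 = 16, so −2x = −24, so x = 12.
Then 2E = 60 + 5·12 = 120, so E = 60, V = 2E/4 = 30, F = 20 + 12 = 32.

30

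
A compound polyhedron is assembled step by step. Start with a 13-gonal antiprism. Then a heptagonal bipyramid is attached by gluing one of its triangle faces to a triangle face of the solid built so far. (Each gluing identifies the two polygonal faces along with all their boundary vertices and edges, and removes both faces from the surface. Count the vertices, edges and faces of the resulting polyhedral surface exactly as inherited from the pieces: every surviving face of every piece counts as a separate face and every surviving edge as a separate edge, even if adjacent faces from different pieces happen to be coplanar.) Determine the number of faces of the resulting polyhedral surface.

A 13-gonal antiprism: V=26, E=52, F=28.
Attach a heptagonal bipyramid (V=9, E=21, F=14) along a 3-gon: merge 3 vertices and 3 edges, delete both glued faces → V=32, E=70, F=40.
Check: V − E + F = 32 − 70 + 40 = 2.

40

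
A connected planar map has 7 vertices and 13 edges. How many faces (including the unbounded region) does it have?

8

Euler's formula for a connected plane graph: V − E + F = 2, so F = 2 − 7 + 13 = 8.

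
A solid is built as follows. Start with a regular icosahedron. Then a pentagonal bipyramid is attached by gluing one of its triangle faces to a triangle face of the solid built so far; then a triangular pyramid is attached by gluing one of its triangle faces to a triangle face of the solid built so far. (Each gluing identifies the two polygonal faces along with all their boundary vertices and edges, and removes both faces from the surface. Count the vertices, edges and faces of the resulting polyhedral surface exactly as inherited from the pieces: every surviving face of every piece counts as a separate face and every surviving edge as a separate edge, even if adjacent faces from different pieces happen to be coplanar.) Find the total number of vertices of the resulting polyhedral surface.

17

A regular icosahedron: V=12, E=30, F=20.
Attach a pentagonal bipyramid (V=7, E=15, F=10) along a 3-gon: merge 3 vertices and 3 edges, delete both glued faces → V=16, E=42, F=28.
Attach a triangular pyramid (V=4, E=6, F=4) along a 3-gon: merge 3 vertices and 3 edges, delete both glued faces → V=17, E=45, F=30.
Check: V − E + F = 17 − 45 + 30 = 2.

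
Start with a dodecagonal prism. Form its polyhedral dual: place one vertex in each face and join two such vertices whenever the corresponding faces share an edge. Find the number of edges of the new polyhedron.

The base solid has V = 24, E = 36, F = 14.
The dual swaps V and F and preserves E: V′ = F = 14, E′ = E = 36, F′ = V = 24.

36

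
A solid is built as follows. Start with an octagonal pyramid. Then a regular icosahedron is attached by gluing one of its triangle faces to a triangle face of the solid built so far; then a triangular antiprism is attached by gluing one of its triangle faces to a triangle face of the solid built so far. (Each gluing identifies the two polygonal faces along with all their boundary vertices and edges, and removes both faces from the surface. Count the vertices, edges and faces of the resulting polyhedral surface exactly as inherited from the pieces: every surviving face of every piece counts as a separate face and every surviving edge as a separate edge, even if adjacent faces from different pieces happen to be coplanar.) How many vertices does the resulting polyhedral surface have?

An octagonal pyramid: V=9, E=16, F=9.
Attach a regular icosahedron (V=12, E=30, F=20) along a 3-gon: merge 3 vertices and 3 edges, delete both glued faces → V=18, E=43, F=27.
Attach a triangular antiprism (V=6, E=12, F=8) along a 3-gon: merge 3 vertices and 3 edges, delete both glued faces → V=21, E=52, F=33.
Check: V − E + F = 21 − 52 + 33 = 2.

21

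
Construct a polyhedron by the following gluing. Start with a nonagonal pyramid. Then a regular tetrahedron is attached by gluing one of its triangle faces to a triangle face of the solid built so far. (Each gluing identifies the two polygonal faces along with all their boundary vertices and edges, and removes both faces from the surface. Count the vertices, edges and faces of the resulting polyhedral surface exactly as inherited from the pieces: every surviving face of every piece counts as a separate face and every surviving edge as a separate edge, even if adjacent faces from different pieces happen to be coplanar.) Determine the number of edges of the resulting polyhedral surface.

21

A nonagonal pyramid: V=10, E=18, F=10.
Attach a regular tetrahedron (V=4, E=6, F=4) along a 3-gon: merge 3 vertices and 3 edges, delete both glued faces → V=11, E=21, F=12.
Check: V − E + F = 11 − 21 + 12 = 2.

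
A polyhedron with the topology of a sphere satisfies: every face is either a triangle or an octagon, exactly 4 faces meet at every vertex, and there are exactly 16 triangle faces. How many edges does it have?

Let x be the number of octagons; then F = 16 + x.
Edge–face incidences: 2E = 3·16 + 8·x = 48 + 8x.
Every vertex has degree 4, so 4V = 2E.
Euler: V − E + F = 2 ⇒ (2E)/4 − E + (16 + x) = 2.
Multiply by 8: 2·(2E) − 4·(2E) + 8·(16 + x) = 16, i.e. 128 + 8x − 2·(48 + 8x) = 16.
Collecting terms: −8x + 32 = 16, so −8x = −16, so x = 2.
Then 2E = 48 + 8·2 = 64, so E = 32, V = 2E/4 = 16, F = 16 + 2 = 18.

32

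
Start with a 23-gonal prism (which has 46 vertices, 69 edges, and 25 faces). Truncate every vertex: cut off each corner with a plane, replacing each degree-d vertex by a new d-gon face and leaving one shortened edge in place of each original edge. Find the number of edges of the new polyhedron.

207

Truncation replaces each original edge-end by a new vertex, so V′ = 2E = 138.
Each original edge survives, and each old vertex of degree d contributes d new edges; summing degrees gives Σd = 2E, so E′ = E + 2E = 3E = 207.
Each original face survives and each original vertex becomes one new face: F′ = F + V = 71.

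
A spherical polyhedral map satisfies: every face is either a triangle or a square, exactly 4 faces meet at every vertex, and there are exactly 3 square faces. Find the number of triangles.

Let x be the number of triangles; then F = 3 + x.
Edge–face incidences: 2E = 4·3 + 3·x = 12 + 3x.
Every vertex has degree 4, so 4V = 2E.
Euler: V − E + F = 2 ⇒ (2E)/4 − E + (3 + x) = 2.
Multiply by 8: 2·(2E) − 4·(2E) + 8·(3 + x) = 16, i.e. 24 + 8x − 2·(12 + 3x) = 16.
Collecting terms: 2x = 16, so x = 8.
Then 2E = 12 + 3·8 = 36, so E = 18, V = 2E/4 = 9, F = 3 + 8 = 11.

8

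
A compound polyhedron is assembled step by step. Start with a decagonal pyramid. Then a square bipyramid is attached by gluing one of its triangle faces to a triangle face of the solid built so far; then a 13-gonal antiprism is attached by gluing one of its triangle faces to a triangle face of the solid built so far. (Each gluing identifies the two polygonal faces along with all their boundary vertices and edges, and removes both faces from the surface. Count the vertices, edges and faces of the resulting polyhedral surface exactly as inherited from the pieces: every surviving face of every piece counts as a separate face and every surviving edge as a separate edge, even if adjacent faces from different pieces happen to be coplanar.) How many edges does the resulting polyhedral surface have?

78

A decagonal pyramid: V=11, E=20, F=11.
Attach a square bipyramid (V=6, E=12, F=8) along a 3-gon: merge 3 vertices and 3 edges, delete both glued faces → V=14, E=29, F=17.
Attach a 13-gonal antiprism (V=26, E=52, F=28) along a 3-gon: merge 3 vertices and 3 edges, delete both glued faces → V=37, E=78, F=43.
Check: V − E + F = 37 − 78 + 43 = 2.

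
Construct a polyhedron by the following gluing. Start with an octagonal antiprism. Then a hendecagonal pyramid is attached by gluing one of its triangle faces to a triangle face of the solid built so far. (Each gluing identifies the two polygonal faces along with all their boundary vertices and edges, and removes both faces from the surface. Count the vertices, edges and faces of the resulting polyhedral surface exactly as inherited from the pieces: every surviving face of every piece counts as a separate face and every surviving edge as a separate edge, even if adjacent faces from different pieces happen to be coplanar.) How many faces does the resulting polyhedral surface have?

28

An octagonal antiprism: V=16, E=32, F=18.
Attach a hendecagonal pyramid (V=12, E=22, F=12) along a 3-gon: merge 3 vertices and 3 edges, delete both glued faces → V=25, E=51, F=28.
Check: V − E + F = 25 − 51 + 28 = 2.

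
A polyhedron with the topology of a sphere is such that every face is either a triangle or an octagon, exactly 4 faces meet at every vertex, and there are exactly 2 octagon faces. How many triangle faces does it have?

Let x be the number of triangles; then F = 2 + x.
Edge–face incidences: 2E = 8·2 + 3·x = 16 + 3x.
Every vertex has degree 4, so 4V = 2E.
Euler: V − E + F = 2 ⇒ (2E)/4 − E + (2 + x) = 2.
Multiply by 8: 2·(2E) − 4·(2E) + 8·(2 + x) = 16, i.e. 16 + 8x − 2·(16 + 3x) = 16.
Collecting terms: 2x − 16 = 16, so 2x = 32, so x = 16.
Then 2E = 16 + 3·16 = 64, so E = 32, V = 2E/4 = 16, F = 2 + 16 = 18.

16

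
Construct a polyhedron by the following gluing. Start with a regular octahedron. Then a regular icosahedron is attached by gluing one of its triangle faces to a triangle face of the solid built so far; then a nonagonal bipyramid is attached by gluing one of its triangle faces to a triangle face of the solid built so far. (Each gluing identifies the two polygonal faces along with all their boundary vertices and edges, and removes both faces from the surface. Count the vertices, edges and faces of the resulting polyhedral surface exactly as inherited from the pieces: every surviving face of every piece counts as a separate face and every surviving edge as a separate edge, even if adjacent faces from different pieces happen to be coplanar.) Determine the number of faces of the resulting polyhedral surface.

42

A regular octahedron: V=6, E=12, F=8.
Attach a regular icosahedron (V=12, E=30, F=20) along a 3-gon: merge 3 vertices and 3 edges, delete both glued faces → V=15, E=39, F=26.
Attach a nonagonal bipyramid (V=11, E=27, F=18) along a 3-gon: merge 3 vertices and 3 edges, delete both glued faces → V=23, E=63, F=42.
Check: V − E + F = 23 − 63 + 42 = 2.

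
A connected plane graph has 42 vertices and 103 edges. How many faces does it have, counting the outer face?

63

Euler's formula for a connected plane graph: V − E + F = 2, so F = 2 − 42 + 103 = 63.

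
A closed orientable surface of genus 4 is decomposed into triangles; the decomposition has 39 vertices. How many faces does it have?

χ = 2 − 2·4 = -6, and every face is a triangle so 3F = 2E.
V − E + F = -6 with E = 3F/2 gives 39 − (3/2 − 1)·F = -6, so F = 90 and E = 135.

90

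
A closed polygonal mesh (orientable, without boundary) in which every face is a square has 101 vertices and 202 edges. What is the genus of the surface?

Every face is a square and each edge borders two faces, so 4F = 2·202, giving F = 101.
χ = V − E + F = 101 − 202 + 101 = 0.
For a closed orientable surface χ = 2 − 2g, so g = (2 − (0))/2 = 1.

1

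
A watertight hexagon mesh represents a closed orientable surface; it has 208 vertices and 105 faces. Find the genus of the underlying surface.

Every face is a hexagon, so 2E = 6·105 = 630, giving E = 315.
χ = V − E + F = 208 − 315 + 105 = -2.
For a closed orientable surface χ = 2 − 2g, so g = (2 − (-2))/2 = 2.

2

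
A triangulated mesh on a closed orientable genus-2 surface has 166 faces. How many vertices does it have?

χ = 2 − 2·2 = -2, and every face is a triangle so 3F = 2E.
E = 3·166/2 = 249. Then V = -2 + E − F = -2 + 249 − 166 = 81.

81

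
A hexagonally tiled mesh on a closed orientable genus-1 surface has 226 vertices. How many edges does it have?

χ = 2 − 2·1 = 0, and every face is a hexagon so 6F = 2E.
V − E + F = 0 with E = 6F/2 gives 226 − (6/2 − 1)·F = 0, so F = 113 and E = 339.

339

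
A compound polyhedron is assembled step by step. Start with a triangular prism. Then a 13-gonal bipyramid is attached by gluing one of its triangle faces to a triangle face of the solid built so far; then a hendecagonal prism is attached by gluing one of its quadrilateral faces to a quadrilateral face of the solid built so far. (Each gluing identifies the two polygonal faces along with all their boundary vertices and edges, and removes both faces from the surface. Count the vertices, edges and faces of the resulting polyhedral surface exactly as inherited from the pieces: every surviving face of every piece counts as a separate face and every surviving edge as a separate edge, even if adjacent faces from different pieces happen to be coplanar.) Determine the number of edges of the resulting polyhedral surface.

74

A triangular prism: V=6, E=9, F=5.
Attach a 13-gonal bipyramid (V=15, E=39, F=26) along a 3-gon: merge 3 vertices and 3 edges, delete both glued faces → V=18, E=45, F=29.
Attach a hendecagonal prism (V=22, E=33, F=13) along a 4-gon: merge 4 vertices and 4 edges, delete both glued faces → V=36, E=74, F=40.
Check: V − E + F = 36 − 74 + 40 = 2.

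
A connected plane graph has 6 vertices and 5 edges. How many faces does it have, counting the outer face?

1

Euler's formula for a connected plane graph: V − E + F = 2, so F = 2 − 6 + 5 = 1.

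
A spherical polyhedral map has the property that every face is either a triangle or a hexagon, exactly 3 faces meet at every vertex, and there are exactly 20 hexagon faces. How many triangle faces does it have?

4

Let x be the number of triangles; then F = 20 + x.
Edge–face incidences: 2E = 6·20 + 3·x = 120 + 3x.
Every vertex has degree 3, so 3V = 2E.
Euler: V − E + F = 2 ⇒ (2E)/3 − E + (20 + x) = 2.
Multiply by 6: 2·(2E) − 3·(2E) + 6·(20 + x) = 12, i.e. 120 + 6x − (120 + 3x) = 12.
Collecting terms: 3x = 12, so x = 4.
Then 2E = 120 + 3·4 = 132, so E = 66, V = 2E/3 = 44, F = 20 + 4 = 24.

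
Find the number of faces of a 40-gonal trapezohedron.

The n-trapezohedron (dual of the n-antiprism) has V = 2·40 + 2 = 82, E = 4·40 = 160, F = 2·40 = 80.

80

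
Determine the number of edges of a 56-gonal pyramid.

112

A pyramid on an n-gon base has one n-gon and n triangles: V = 56 + 1 = 57, E = 2·56 = 112, F = 56 + 1 = 57.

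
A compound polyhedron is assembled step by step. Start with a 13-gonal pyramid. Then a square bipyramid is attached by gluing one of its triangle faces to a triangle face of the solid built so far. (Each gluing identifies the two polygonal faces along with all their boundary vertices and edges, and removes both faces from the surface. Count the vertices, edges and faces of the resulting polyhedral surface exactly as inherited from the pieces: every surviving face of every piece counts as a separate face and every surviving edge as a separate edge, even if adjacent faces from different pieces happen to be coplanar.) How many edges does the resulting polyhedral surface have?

35

A 13-gonal pyramid: V=14, E=26, F=14.
Attach a square bipyramid (V=6, E=12, F=8) along a 3-gon: merge 3 vertices and 3 edges, delete both glued faces → V=17, E=35, F=20.
Check: V − E + F = 17 − 35 + 20 = 2.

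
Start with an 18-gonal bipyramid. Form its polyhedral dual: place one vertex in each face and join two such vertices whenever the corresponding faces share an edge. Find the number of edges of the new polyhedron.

The base solid has V = 20, E = 54, F = 36.
The dual swaps V and F and preserves E: V′ = F = 36, E′ = E = 54, F′ = V = 20.

54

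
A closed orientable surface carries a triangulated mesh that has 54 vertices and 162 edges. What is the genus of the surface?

1

Every face is a triangle and each edge borders two faces, so 3F = 2·162, giving F = 108.
χ = V − E + F = 54 − 162 + 108 = 0.
For a closed orientable surface χ = 2 − 2g, so g = (2 − (0))/2 = 1.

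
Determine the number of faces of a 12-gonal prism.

14

A prism on an n-gon has two n-gon bases and n rectangular sides: V = 2·12 = 24, E = 3·12 = 36, F = 12 + 2 = 14.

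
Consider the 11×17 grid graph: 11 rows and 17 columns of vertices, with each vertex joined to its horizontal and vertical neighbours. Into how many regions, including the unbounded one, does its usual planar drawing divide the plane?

161

The grid has V = 11·17 = 187 vertices and E = 11·16 + 17·10 = 346 edges.
F = 2 − V + E = 2 − 187 + 346 = 161.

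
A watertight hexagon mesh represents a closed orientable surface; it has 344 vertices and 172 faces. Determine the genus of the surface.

1

Every face is a hexagon, so 2E = 6·172 = 1032, giving E = 516.
χ = V − E + F = 344 − 516 + 172 = 0.
For a closed orientable surface χ = 2 − 2g, so g = (2 − (0))/2 = 1.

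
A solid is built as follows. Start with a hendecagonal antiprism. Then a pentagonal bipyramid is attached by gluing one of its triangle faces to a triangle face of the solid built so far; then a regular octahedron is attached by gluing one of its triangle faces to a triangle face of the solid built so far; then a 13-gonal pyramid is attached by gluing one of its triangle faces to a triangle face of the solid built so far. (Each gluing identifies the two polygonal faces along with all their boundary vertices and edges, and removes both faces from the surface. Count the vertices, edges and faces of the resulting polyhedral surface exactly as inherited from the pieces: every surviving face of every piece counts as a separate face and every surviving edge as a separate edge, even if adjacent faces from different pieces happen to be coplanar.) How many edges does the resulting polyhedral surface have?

A hendecagonal antiprism: V=22, E=44, F=24.
Attach a pentagonal bipyramid (V=7, E=15, F=10) along a 3-gon: merge 3 vertices and 3 edges, delete both glued faces → V=26, E=56, F=32.
Attach a regular octahedron (V=6, E=12, F=8) along a 3-gon: merge 3 vertices and 3 edges, delete both glued faces → V=29, E=65, F=38.
Attach a 13-gonal pyramid (V=14, E=26, F=14) along a 3-gon: merge 3 vertices and 3 edges, delete both glued faces → V=40, E=88, F=50.
Check: V − E + F = 40 − 88 + 50 = 2.

88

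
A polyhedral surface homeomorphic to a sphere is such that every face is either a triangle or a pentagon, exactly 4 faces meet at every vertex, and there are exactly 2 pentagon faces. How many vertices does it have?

Let x be the number of triangles; then F = 2 + x.
Edge–face incidences: 2E = 5·2 + 3·x = 10 + 3x.
Every vertex has degree 4, so 4V = 2E.
Euler: V − E + F = 2 ⇒ (2E)/4 − E + (2 + x) = 2.
Multiply by 8: 2·(2E) − 4·(2E) + 8·(2 + x) = 16, i.e. 16 + 8x − 2·(10 + 3x) = 16.
Collecting terms: 2x − 4 = 16, so 2x = 20, so x = 10.
Then 2E = 10 + 3·10 = 40, so E = 20, V = 2E/4 = 10, F = 2 + 10 = 12.

10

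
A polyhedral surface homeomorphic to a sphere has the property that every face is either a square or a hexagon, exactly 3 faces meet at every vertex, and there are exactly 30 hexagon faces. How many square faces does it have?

6

Let x be the number of squares; then F = 30 + x.
Edge–face incidences: 2E = 6·30 + 4·x = 180 + 4x.
Every vertex has degree 3, so 3V = 2E.
Euler: V − E + F = 2 ⇒ (2E)/3 − E + (30 + x) = 2.
Multiply by 6: 2·(2E) − 3·(2E) + 6·(30 + x) = 12, i.e. 180 + 6x − (180 + 4x) = 12.
Collecting terms: 2x = 12, so x = 6.
Then 2E = 180 + 4·6 = 204, so E = 102, V = 2E/3 = 68, F = 30 + 6 = 36.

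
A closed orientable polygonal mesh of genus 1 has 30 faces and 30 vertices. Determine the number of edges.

For a closed orientable surface of genus 1, χ = 2 − 2·1 = 0.
E = V + F − (0) = 30 + 30 − (0) = 60.

60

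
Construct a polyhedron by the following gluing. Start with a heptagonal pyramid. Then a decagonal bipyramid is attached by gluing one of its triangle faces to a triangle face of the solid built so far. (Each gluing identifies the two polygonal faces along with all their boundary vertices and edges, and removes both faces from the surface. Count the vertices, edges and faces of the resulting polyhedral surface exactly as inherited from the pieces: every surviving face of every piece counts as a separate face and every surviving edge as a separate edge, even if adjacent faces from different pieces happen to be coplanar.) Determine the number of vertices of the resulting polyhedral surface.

17

A heptagonal pyramid: V=8, E=14, F=8.
Attach a decagonal bipyramid (V=12, E=30, F=20) along a 3-gon: merge 3 vertices and 3 edges, delete both glued faces → V=17, E=41, F=26.
Check: V − E + F = 17 − 41 + 26 = 2.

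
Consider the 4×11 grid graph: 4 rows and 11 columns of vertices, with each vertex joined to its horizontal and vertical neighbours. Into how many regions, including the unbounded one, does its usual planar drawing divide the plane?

31

The grid has V = 4·11 = 44 vertices and E = 4·10 + 11·3 = 73 edges.
F = 2 − V + E = 2 − 44 + 73 = 31.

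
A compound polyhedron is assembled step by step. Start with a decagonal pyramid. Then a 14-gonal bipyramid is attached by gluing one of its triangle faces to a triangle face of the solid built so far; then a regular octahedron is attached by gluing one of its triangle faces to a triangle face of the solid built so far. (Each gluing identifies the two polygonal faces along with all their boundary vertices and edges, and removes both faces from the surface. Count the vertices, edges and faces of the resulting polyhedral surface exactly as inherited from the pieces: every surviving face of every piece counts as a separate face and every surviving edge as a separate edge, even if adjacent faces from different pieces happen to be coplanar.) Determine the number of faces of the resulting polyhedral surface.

43

A decagonal pyramid: V=11, E=20, F=11.
Attach a 14-gonal bipyramid (V=16, E=42, F=28) along a 3-gon: merge 3 vertices and 3 edges, delete both glued faces → V=24, E=59, F=37.
Attach a regular octahedron (V=6, E=12, F=8) along a 3-gon: merge 3 vertices and 3 edges, delete both glued faces → V=27, E=68, F=43.
Check: V − E + F = 27 − 68 + 43 = 2.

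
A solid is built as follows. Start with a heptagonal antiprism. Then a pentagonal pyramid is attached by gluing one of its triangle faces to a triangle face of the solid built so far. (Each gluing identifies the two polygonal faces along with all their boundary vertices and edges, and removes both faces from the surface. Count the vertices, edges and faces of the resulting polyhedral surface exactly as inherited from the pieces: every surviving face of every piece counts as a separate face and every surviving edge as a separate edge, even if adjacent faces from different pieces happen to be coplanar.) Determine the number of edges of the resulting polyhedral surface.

35

A heptagonal antiprism: V=14, E=28, F=16.
Attach a pentagonal pyramid (V=6, E=10, F=6) along a 3-gon: merge 3 vertices and 3 edges, delete both glued faces → V=17, E=35, F=20.
Check: V − E + F = 17 − 35 + 20 = 2.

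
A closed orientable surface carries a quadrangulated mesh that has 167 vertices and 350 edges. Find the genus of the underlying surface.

Every face is a square and each edge borders two faces, so 4F = 2·350, giving F = 175.
χ = V − E + F = 167 − 350 + 175 = -8.
For a closed orientable surface χ = 2 − 2g, so g = (2 − (-8))/2 = 5.

5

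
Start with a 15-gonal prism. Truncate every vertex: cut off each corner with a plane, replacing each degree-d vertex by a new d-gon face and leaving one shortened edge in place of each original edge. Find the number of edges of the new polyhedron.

The base solid has V = 30, E = 45, F = 17.
Truncation replaces each original edge-end by a new vertex, so V′ = 2E = 90.
Each original edge survives, and each old vertex of degree d contributes d new edges; summing degrees gives Σd = 2E, so E′ = E + 2E = 3E = 135.
Each original face survives and each original vertex becomes one new face: F′ = F + V = 47.

135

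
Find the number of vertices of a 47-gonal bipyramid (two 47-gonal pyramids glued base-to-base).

A bipyramid over an n-gon has 2n triangular faces and n + 2 vertices: V = 47 + 2 = 49, E = 3·47 = 141, F = 2·47 = 94.

49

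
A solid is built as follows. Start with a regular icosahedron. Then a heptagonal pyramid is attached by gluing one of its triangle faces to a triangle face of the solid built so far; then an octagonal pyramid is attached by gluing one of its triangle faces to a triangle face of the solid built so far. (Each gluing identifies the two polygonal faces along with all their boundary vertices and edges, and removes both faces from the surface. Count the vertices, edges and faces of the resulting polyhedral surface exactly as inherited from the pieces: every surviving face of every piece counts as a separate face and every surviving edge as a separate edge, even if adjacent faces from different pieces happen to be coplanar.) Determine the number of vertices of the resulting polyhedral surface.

23

A regular icosahedron: V=12, E=30, F=20.
Attach a heptagonal pyramid (V=8, E=14, F=8) along a 3-gon: merge 3 vertices and 3 edges, delete both glued faces → V=17, E=41, F=26.
Attach an octagonal pyramid (V=9, E=16, F=9) along a 3-gon: merge 3 vertices and 3 edges, delete both glued faces → V=23, E=54, F=33.
Check: V − E + F = 23 − 54 + 33 = 2.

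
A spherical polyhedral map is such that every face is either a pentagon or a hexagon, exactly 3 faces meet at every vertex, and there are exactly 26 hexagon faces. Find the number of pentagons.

12

Let x be the number of pentagons; then F = 26 + x.
Edge–face incidences: 2E = 6·26 + 5·x = 156 + 5x.
Every vertex has degree 3, so 3V = 2E.
Euler: V − E + F = 2 ⇒ (2E)/3 − E + (26 + x) = 2.
Multiply by 6: 2·(2E) − 3·(2E) + 6·(26 + x) = 12, i.e. 156 + 6x − (156 + 5x) = 12.
Collecting terms: x = 12.
Then 2E = 156 + 5·12 = 216, so E = 108, V = 2E/3 = 72, F = 26 + 12 = 38.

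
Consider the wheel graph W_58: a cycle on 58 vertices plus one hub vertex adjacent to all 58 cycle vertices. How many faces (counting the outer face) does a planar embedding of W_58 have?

W_58 has V = 58 + 1 = 59 vertices and E = 2·58 = 116 edges.
By Euler's formula F = 2 − V + E = 2 − 59 + 116 = 59.

59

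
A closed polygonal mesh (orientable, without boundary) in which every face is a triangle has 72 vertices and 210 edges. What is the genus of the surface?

0

Every face is a triangle and each edge borders two faces, so 3F = 2·210, giving F = 140.
χ = V − E + F = 72 − 210 + 140 = 2.
For a closed orientable surface χ = 2 − 2g, so g = (2 − (2))/2 = 0.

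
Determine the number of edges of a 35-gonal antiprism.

140

An antiprism on an n-gon has two n-gon caps and 2n triangles: V = 2·35 = 70, E = 4·35 = 140, F = 2·35 + 2 = 72.
Check: V − E + F = 70 − 140 + 72 = 2.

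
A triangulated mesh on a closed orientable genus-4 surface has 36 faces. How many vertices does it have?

χ = 2 − 2·4 = -6, and every face is a triangle so 3F = 2E.
E = 3·36/2 = 54. Then V = -6 + E − F = -6 + 54 − 36 = 12.

12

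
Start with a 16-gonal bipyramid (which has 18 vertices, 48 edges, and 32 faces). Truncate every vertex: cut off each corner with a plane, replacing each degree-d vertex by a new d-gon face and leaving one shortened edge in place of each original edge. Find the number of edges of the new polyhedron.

Truncation replaces each original edge-end by a new vertex, so V′ = 2E = 96.
Each original edge survives, and each old vertex of degree d contributes d new edges; summing degrees gives Σd = 2E, so E′ = E + 2E = 3E = 144.
Each original face survives and each original vertex becomes one new face: F′ = F + V = 50.

144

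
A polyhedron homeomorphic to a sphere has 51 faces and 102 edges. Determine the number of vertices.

53

Here V − E + F = 2.
V = 2 + E − F = 2 + 102 − 51 = 53.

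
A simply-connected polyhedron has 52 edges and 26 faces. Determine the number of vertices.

Here V − E + F = 2.
V = 2 + E − F = 2 + 52 − 26 = 28.

28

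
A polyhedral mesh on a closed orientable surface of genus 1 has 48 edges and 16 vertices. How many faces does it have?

32

For a closed orientable surface of genus 1, χ = 2 − 2·1 = 0.
F = 0 − V + E = 0 − 16 + 48 = 32.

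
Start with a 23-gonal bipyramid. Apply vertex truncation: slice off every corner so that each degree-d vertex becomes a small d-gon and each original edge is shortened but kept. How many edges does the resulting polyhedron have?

207

The base solid has V = 25, E = 69, F = 46.
Truncation replaces each original edge-end by a new vertex, so V′ = 2E = 138.
Each original edge survives, and each old vertex of degree d contributes d new edges; summing degrees gives Σd = 2E, so E′ = E + 2E = 3E = 207.
Each original face survives and each original vertex becomes one new face: F′ = F + V = 71.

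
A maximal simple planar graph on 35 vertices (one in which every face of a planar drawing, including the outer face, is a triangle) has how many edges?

In a plane triangulation 3F = 2E and V − E + F = 2, so E = 3V − 6 = 3·35 − 6 = 99.

99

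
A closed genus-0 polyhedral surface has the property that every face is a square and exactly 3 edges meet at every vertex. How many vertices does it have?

8

Each face has 4 edges and each edge borders two faces, so 2E = 4F.
Each vertex has degree 3, so 3V = 2E and hence V = 4F/3.
Euler: V − E + F = 2 ⇒ (4F/3) − (4F/2) + F = 2.
Multiply by 6: (8 − 12 + 6)F = 12, i.e. 2F = 12.
So F = 6, E = 4·6/2 = 12, V = 4·6/3 = 8.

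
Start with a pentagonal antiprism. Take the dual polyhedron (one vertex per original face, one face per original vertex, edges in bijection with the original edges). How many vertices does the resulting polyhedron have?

12

The base solid has V = 10, E = 20, F = 12.
The dual swaps V and F and preserves E: V′ = F = 12, E′ = E = 20, F′ = V = 10.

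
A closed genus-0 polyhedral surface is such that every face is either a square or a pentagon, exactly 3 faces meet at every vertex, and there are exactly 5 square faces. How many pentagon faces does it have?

Let x be the number of pentagons; then F = 5 + x.
Edge–face incidences: 2E = 4·5 + 5·x = 20 + 5x.
Every vertex has degree 3, so 3V = 2E.
Euler: V − E + F = 2 ⇒ (2E)/3 − E + (5 + x) = 2.
Multiply by 6: 2·(2E) − 3·(2E) + 6·(5 + x) = 12, i.e. 30 + 6x − (20 + 5x) = 12.
Collecting terms: x + 10 = 12, so x = 2.
Then 2E = 20 + 5·2 = 30, so E = 15, V = 2E/3 = 10, F = 5 + 2 = 7.

2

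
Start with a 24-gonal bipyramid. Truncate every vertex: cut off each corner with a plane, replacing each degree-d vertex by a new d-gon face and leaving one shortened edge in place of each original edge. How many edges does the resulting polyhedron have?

216

The base solid has V = 26, E = 72, F = 48.
Truncation replaces each original edge-end by a new vertex, so V′ = 2E = 144.
Each original edge survives, and each old vertex of degree d contributes d new edges; summing degrees gives Σd = 2E, so E′ = E + 2E = 3E = 216.
Each original face survives and each original vertex becomes one new face: F′ = F + V = 74.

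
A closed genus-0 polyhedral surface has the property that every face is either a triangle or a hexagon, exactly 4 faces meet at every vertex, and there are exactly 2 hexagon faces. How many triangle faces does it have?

Let x be the number of triangles; then F = 2 + x.
Edge–face incidences: 2E = 6·2 + 3·x = 12 + 3x.
Every vertex has degree 4, so 4V = 2E.
Euler: V − E + F = 2 ⇒ (2E)/4 − E + (2 + x) = 2.
Multiply by 8: 2·(2E) − 4·(2E) + 8·(2 + x) = 16, i.e. 16 + 8x − 2·(12 + 3x) = 16.
Collecting terms: 2x − 8 = 16, so 2x = 24, so x = 12.
Then 2E = 12 + 3·12 = 48, so E = 24, V = 2E/4 = 12, F = 2 + 12 = 14.

12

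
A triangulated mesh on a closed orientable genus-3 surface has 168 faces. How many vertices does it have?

80

χ = 2 − 2·3 = -4, and every face is a triangle so 3F = 2E.
E = 3·168/2 = 252. Then V = -4 + E − F = -4 + 252 − 168 = 80.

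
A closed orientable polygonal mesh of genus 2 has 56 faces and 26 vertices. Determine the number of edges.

84

For a closed orientable surface of genus 2, χ = 2 − 2·2 = -2.
E = V + F − (-2) = 26 + 56 − (-2) = 84.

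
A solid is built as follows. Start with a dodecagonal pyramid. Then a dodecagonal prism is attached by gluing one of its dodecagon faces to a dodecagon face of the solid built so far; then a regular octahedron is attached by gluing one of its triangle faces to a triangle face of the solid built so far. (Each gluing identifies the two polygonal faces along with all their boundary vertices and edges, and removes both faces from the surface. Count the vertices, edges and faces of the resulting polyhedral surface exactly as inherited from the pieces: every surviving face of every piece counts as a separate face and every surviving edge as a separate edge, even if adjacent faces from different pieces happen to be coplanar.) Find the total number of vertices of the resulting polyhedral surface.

A dodecagonal pyramid: V=13, E=24, F=13.
Attach a dodecagonal prism (V=24, E=36, F=14) along a 12-gon: merge 12 vertices and 12 edges, delete both glued faces → V=25, E=48, F=25.
Attach a regular octahedron (V=6, E=12, F=8) along a 3-gon: merge 3 vertices and 3 edges, delete both glued faces → V=28, E=57, F=31.
Check: V − E + F = 28 − 57 + 31 = 2.

28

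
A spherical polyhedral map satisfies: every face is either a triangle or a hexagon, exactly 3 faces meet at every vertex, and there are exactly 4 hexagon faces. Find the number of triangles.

4

Let x be the number of triangles; then F = 4 + x.
Edge–face incidences: 2E = 6·4 + 3·x = 24 + 3x.
Every vertex has degree 3, so 3V = 2E.
Euler: V − E + F = 2 ⇒ (2E)/3 − E + (4 + x) = 2.
Multiply by 6: 2·(2E) − 3·(2E) + 6·(4 + x) = 12, i.e. 24 + 6x − (24 + 3x) = 12.
Collecting terms: 3x = 12, so x = 4.
Then 2E = 24 + 3·4 = 36, so E = 18, V = 2E/3 = 12, F = 4 + 4 = 8.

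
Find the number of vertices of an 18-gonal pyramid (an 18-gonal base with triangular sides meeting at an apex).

A pyramid on an n-gon base has one n-gon and n triangles: V = 18 + 1 = 19, E = 2·18 = 36, F = 18 + 1 = 19.

19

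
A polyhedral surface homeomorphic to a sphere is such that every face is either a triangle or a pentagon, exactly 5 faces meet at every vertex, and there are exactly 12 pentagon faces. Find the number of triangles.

80

Let x be the number of triangles; then F = 12 + x.
Edge–face incidences: 2E = 5·12 + 3·x = 60 + 3x.
Every vertex has degree 5, so 5V = 2E.
Euler: V − E + F = 2 ⇒ (2E)/5 − E + (12 + x) = 2.
Multiply by 10: 2·(2E) − 5·(2E) + 10·(12 + x) = 20, i.e. 120 + 10x − 3·(60 + 3x) = 20.
Collecting terms: x − 60 = 20, so x = 80.
Then 2E = 60 + 3·80 = 300, so E = 150, V = 2E/5 = 60, F = 12 + 80 = 92.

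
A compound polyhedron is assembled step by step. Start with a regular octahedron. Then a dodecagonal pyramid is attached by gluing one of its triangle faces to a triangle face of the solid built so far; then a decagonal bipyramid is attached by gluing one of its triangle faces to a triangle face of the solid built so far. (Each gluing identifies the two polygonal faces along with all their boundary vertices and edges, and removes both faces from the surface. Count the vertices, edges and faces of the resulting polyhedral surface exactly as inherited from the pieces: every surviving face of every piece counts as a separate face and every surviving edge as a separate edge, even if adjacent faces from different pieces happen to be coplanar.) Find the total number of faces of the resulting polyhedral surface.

37

A regular octahedron: V=6, E=12, F=8.
Attach a dodecagonal pyramid (V=13, E=24, F=13) along a 3-gon: merge 3 vertices and 3 edges, delete both glued faces → V=16, E=33, F=19.
Attach a decagonal bipyramid (V=12, E=30, F=20) along a 3-gon: merge 3 vertices and 3 edges, delete both glued faces → V=25, E=60, F=37.
Check: V − E + F = 25 − 60 + 37 = 2.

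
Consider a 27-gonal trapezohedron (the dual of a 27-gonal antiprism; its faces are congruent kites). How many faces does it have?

54

The n-trapezohedron (dual of the n-antiprism) has V = 2·27 + 2 = 56, E = 4·27 = 108, F = 2·27 = 54.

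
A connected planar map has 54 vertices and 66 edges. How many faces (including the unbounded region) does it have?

14

Euler's formula for a connected plane graph: V − E + F = 2, so F = 2 − 54 + 66 = 14.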